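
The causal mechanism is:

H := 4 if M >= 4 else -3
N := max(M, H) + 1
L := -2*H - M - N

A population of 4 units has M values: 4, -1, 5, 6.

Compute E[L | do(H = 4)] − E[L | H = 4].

1.75

Under do(H=4), H's equation is replaced by H=4 for every unit. Per-unit L: -17, -12, -19, -21. Mean = -17.25.
Observing H=4 restricts to units where H's equation naturally yields 4: M ∈ {4, 5, 6}. In that subpopulation L = -17, -19, -21, mean -19.
Difference = -17.25 − (-19) = 1.75.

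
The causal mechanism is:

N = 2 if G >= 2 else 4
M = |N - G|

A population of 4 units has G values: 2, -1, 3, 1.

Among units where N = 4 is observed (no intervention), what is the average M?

4

Observing N=4 restricts to units where N's equation naturally yields 4: G ∈ {-1, 1}. In that subpopulation M = 5, 3, mean 4.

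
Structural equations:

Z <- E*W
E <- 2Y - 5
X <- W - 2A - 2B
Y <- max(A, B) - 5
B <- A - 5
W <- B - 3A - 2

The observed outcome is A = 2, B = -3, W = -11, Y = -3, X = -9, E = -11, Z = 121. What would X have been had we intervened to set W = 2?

do(W=2) replaces the equation W <- B - 3A - 2 with the constant W = 2.
B = A - 5  [with A=2]  = -3
X = W - 2A - 2B  [with W=2, A=2, B=-3]  = 4

4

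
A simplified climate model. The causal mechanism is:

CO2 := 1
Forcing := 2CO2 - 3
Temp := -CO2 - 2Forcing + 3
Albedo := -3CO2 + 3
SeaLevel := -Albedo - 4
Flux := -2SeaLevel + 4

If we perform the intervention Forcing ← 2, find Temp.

-2

The intervention breaks the incoming arrows to Forcing: Forcing := 2CO2 - 3 no longer applies, and Forcing = 2.
Temp = -CO2 - 2Forcing + 3  [with CO2=1, Forcing=2]  = -2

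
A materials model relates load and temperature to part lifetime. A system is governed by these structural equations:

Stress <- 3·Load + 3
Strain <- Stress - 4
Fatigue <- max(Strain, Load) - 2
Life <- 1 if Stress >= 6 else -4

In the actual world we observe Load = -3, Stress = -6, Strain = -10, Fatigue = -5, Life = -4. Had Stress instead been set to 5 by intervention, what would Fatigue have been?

-1

Under do(Stress=5), the mechanism Stress <- 3·Load + 3 is discarded; Stress is fixed at 5.
Strain = Stress - 4  [with Stress=5]  = 1
Fatigue = max(Strain, Load) - 2  [with Strain=1, Load=-3]  = -1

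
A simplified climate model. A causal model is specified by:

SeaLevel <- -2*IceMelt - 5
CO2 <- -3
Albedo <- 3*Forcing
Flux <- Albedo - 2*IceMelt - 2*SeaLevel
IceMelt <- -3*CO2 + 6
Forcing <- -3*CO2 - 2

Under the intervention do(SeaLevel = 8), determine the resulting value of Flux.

-25

The intervention breaks the incoming arrows to SeaLevel: SeaLevel <- -2*IceMelt - 5 no longer applies, and SeaLevel = 8.
Forcing = -3*CO2 - 2  [with CO2=-3]  = 7
IceMelt = -3*CO2 + 6  [with CO2=-3]  = 15
Albedo = 3*Forcing  [with Forcing=7]  = 21
Flux = Albedo - 2*IceMelt - 2*SeaLevel  [with Albedo=21, IceMelt=15, SeaLevel=8]  = -25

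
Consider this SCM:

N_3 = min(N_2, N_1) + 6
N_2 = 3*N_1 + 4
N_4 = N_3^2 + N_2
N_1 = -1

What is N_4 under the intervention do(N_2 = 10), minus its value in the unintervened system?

9

Under do(N_2=10), the mechanism N_2 = 3*N_1 + 4 is discarded; N_2 is fixed at 10.
N_3 = min(N_2, N_1) + 6  [with N_2=10, N_1=-1]  = 5
N_4 = N_3^2 + N_2  [with N_3=5, N_2=10]  = 35
Without intervention: N_2 = 3*N_1 + 4  [with N_1=-1]  = 1; N_3 = min(N_2, N_1) + 6  [with N_2=1, N_1=-1]  = 5; N_4 = N_3^2 + N_2  [with N_3=5, N_2=1]  = 26.
Change = 35 − 26 = 9.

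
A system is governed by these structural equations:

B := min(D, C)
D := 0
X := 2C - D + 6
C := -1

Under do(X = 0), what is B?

-1

Under do(X=0), the mechanism X := 2C - D + 6 is discarded; X is fixed at 0.
Since B is not a descendant of the intervened variable, it is unaffected.
B = min(D, C)  [with D=0, C=-1]  = -1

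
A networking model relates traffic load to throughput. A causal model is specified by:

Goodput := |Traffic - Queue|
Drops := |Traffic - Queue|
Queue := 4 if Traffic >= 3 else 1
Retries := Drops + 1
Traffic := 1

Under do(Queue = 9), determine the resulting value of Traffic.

1

Under do(Queue=9), the mechanism Queue := 4 if Traffic >= 3 else 1 is discarded; Queue is fixed at 9.
Traffic is not downstream of the intervention, so its value is determined by the original equations.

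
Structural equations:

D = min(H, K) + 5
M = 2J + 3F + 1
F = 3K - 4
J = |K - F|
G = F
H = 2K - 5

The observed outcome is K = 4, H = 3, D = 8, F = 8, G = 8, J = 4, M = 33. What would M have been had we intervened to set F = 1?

The intervention breaks the incoming arrows to F: F = 3K - 4 no longer applies, and F = 1.
J = |K - F|  [with K=4, F=1]  = 3
M = 2J + 3F + 1  [with J=3, F=1]  = 10

10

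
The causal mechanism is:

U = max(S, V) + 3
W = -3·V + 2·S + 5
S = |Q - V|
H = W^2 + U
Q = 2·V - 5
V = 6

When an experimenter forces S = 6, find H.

The intervention breaks the incoming arrows to S: S = |Q - V| no longer applies, and S = 6.
W = -3·V + 2·S + 5  [with V=6, S=6]  = -1
U = max(S, V) + 3  [with S=6, V=6]  = 9
H = W^2 + U  [with W=-1, U=9]  = 10

10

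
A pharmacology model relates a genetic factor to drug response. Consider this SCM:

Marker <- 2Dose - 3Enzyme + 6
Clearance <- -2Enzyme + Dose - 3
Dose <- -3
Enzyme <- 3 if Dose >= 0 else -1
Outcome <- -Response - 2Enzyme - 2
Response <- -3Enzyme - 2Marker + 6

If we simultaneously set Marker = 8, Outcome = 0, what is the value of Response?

-7

Setting Marker = 8, Outcome = 0 by intervention discards those variables' equations.
Enzyme = 3 if Dose >= 0 else -1  [with Dose=-3]  = -1
Response = -3Enzyme - 2Marker + 6  [with Enzyme=-1, Marker=8]  = -7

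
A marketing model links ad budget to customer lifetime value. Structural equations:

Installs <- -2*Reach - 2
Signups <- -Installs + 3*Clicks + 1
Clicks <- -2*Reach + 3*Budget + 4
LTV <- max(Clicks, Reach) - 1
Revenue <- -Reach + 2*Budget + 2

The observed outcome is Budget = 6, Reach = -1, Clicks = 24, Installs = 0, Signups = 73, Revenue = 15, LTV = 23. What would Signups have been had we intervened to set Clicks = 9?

28

do(Clicks=9) replaces the equation Clicks <- -2*Reach + 3*Budget + 4 with the constant Clicks = 9.
Installs = -2*Reach - 2  [with Reach=-1]  = 0
Signups = -Installs + 3*Clicks + 1  [with Installs=0, Clicks=9]  = 28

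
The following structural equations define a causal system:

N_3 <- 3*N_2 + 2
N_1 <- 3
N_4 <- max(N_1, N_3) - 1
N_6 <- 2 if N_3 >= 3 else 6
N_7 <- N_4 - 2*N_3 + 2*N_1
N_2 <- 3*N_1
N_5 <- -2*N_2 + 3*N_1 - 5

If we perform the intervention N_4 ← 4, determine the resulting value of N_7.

-48

The intervention breaks the incoming arrows to N_4: N_4 <- max(N_1, N_3) - 1 no longer applies, and N_4 = 4.
N_2 = 3*N_1  [with N_1=3]  = 9
N_3 = 3*N_2 + 2  [with N_2=9]  = 29
N_7 = N_4 - 2*N_3 + 2*N_1  [with N_4=4, N_3=29, N_1=3]  = -48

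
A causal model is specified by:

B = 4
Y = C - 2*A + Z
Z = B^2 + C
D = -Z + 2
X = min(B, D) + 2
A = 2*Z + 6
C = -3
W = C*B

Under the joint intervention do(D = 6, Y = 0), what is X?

Under do(D = 6, Y = 0), each intervened variable's structural equation is replaced by its fixed value.
X = min(B, D) + 2  [with B=4, D=6]  = 6

6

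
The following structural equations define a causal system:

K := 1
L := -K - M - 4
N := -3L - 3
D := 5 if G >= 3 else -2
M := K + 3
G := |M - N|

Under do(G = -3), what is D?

The intervention breaks the incoming arrows to G: G := |M - N| no longer applies, and G = -3.
D = 5 if G >= 3 else -2  [with G=-3]  = -2

-2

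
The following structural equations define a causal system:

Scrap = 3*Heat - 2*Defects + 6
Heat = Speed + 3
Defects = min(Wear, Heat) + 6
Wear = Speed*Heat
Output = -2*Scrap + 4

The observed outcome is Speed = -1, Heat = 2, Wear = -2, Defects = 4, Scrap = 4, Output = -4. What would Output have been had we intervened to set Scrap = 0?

The intervention breaks the incoming arrows to Scrap: Scrap = 3*Heat - 2*Defects + 6 no longer applies, and Scrap = 0.
Output = -2*Scrap + 4  [with Scrap=0]  = 4

4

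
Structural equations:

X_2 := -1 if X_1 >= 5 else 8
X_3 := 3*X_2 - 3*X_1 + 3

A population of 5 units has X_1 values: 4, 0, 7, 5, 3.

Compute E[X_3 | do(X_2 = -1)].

do(X_2=-1) breaks X_2's dependence on X_1. With X_2=-1 fixed, X_3 across the units is -12, 0, -21, -15, -9, mean -11.4.

-11.4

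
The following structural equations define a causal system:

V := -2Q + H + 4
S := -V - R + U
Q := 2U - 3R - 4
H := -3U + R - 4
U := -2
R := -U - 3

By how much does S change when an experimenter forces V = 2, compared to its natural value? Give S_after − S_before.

13

The intervention breaks the incoming arrows to V: V := -2Q + H + 4 no longer applies, and V = 2.
R = -U - 3  [with U=-2]  = -1
S = -V - R + U  [with V=2, R=-1, U=-2]  = -3
Without intervention: R = -U - 3  [with U=-2]  = -1; Q = 2U - 3R - 4  [with U=-2, R=-1]  = -5; H = -3U + R - 4  [with U=-2, R=-1]  = 1; V = -2Q + H + 4  [with Q=-5, H=1]  = 15; S = -V - R + U  [with V=15, R=-1, U=-2]  = -16.
Change = -3 − (-16) = 13.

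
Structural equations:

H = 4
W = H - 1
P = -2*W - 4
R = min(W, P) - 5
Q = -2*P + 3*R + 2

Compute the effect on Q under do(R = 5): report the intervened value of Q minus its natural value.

60

Intervening sets R = 5 and removes its equation (R = min(W, P) - 5).
W = H - 1  [with H=4]  = 3
P = -2*W - 4  [with W=3]  = -10
Q = -2*P + 3*R + 2  [with P=-10, R=5]  = 37
Without intervention: W = H - 1  [with H=4]  = 3; P = -2*W - 4  [with W=3]  = -10; R = min(W, P) - 5  [with W=3, P=-10]  = -15; Q = -2*P + 3*R + 2  [with P=-10, R=-15]  = -23.
Change = 37 − (-23) = 60.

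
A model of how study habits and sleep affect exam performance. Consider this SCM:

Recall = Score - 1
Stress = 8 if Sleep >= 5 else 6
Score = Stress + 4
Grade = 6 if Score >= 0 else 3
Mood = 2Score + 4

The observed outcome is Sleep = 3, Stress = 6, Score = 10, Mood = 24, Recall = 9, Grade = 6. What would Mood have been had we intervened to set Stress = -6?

0

Under do(Stress=-6), the mechanism Stress = 8 if Sleep >= 5 else 6 is discarded; Stress is fixed at -6.
Score = Stress + 4  [with Stress=-6]  = -2
Mood = 2Score + 4  [with Score=-2]  = 0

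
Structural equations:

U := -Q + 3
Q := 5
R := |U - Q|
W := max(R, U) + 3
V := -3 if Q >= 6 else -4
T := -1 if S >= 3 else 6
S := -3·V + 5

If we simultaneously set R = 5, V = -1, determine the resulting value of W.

8

The joint intervention fixes R = 5, V = -1, removing each variable's own equation.
U = -Q + 3  [with Q=5]  = -2
W = max(R, U) + 3  [with R=5, U=-2]  = 8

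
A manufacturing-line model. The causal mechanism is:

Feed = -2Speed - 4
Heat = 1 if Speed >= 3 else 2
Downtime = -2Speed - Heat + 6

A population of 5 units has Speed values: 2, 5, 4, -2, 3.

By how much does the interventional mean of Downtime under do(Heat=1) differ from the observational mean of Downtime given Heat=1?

Under do(Heat=1), Heat's equation is replaced by Heat=1 for every unit. Per-unit Downtime: 1, -5, -3, 9, -1. Mean = 0.2.
Observing Heat=1 restricts to units where Heat's equation naturally yields 1: Speed ∈ {5, 4, 3}. In that subpopulation Downtime = -5, -3, -1, mean -3.
Difference = 0.2 − (-3) = 3.2.

3.2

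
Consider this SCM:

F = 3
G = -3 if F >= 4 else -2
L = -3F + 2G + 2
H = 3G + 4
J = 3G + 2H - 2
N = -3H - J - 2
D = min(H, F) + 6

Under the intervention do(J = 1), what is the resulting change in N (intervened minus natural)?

-13

The intervention breaks the incoming arrows to J: J = 3G + 2H - 2 no longer applies, and J = 1.
G = -3 if F >= 4 else -2  [with F=3]  = -2
H = 3G + 4  [with G=-2]  = -2
N = -3H - J - 2  [with H=-2, J=1]  = 3
Without intervention: G = -3 if F >= 4 else -2  [with F=3]  = -2; H = 3G + 4  [with G=-2]  = -2; J = 3G + 2H - 2  [with G=-2, H=-2]  = -12; N = -3H - J - 2  [with H=-2, J=-12]  = 16.
Change = 3 − 16 = -13.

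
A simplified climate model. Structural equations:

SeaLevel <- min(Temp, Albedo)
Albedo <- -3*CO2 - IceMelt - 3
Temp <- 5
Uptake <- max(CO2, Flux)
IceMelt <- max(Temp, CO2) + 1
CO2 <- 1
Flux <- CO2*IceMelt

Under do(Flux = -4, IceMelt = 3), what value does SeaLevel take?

-9

Under do(Flux = -4, IceMelt = 3), each intervened variable's structural equation is replaced by its fixed value.
Albedo = -3*CO2 - IceMelt - 3  [with CO2=1, IceMelt=3]  = -9
SeaLevel = min(Temp, Albedo)  [with Temp=5, Albedo=-9]  = -9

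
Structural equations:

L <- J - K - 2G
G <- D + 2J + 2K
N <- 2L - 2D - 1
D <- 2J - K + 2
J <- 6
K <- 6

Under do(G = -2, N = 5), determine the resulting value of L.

4

Setting G = -2, N = 5 by intervention discards those variables' equations.
L = J - K - 2G  [with J=6, K=6, G=-2]  = 4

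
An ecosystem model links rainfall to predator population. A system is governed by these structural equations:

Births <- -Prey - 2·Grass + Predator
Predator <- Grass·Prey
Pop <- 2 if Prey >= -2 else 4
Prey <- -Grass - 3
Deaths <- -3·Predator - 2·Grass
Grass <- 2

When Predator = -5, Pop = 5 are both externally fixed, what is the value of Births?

-4

Setting Predator = -5, Pop = 5 by intervention discards those variables' equations.
Prey = -Grass - 3  [with Grass=2]  = -5
Births = -Prey - 2·Grass + Predator  [with Prey=-5, Grass=2, Predator=-5]  = -4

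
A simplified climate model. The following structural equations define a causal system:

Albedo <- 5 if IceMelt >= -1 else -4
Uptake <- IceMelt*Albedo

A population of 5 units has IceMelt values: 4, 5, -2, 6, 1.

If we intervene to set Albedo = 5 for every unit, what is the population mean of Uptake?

14

Under do(Albedo=5), Albedo's equation is replaced by Albedo=5 for every unit. Per-unit Uptake: 20, 25, -10, 30, 5. Mean = 14.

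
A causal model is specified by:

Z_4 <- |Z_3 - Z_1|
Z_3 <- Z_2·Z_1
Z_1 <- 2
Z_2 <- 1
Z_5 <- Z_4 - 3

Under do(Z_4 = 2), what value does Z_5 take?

-1

Intervening sets Z_4 = 2 and removes its equation (Z_4 <- |Z_3 - Z_1|).
Z_5 = Z_4 - 3  [with Z_4=2]  = -1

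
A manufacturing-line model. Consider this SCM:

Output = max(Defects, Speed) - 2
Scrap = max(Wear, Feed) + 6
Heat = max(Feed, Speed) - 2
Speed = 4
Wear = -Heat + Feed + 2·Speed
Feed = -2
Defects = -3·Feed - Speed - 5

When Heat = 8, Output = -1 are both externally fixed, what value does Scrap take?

4

Under do(Heat = 8, Output = -1), each intervened variable's structural equation is replaced by its fixed value.
Wear = -Heat + Feed + 2·Speed  [with Heat=8, Feed=-2, Speed=4]  = -2
Scrap = max(Wear, Feed) + 6  [with Wear=-2, Feed=-2]  = 4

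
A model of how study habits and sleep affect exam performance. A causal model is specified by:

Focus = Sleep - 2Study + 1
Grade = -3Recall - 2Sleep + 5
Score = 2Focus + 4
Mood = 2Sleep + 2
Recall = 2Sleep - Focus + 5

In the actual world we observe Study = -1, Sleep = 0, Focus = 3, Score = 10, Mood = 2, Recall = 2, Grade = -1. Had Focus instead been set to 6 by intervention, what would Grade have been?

8

The intervention breaks the incoming arrows to Focus: Focus = Sleep - 2Study + 1 no longer applies, and Focus = 6.
Recall = 2Sleep - Focus + 5  [with Sleep=0, Focus=6]  = -1
Grade = -3Recall - 2Sleep + 5  [with Recall=-1, Sleep=0]  = 8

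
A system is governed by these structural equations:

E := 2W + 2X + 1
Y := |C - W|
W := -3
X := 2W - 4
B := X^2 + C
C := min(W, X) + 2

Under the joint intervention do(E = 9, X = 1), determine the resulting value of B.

The joint intervention fixes E = 9, X = 1, removing each variable's own equation.
C = min(W, X) + 2  [with W=-3, X=1]  = -1
B = X^2 + C  [with X=1, C=-1]  = 0

0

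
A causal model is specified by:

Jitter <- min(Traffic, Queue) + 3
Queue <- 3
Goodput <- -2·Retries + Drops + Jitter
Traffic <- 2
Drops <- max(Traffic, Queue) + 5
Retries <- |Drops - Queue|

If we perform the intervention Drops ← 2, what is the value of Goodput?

5

The intervention breaks the incoming arrows to Drops: Drops <- max(Traffic, Queue) + 5 no longer applies, and Drops = 2.
Retries = |Drops - Queue|  [with Drops=2, Queue=3]  = 1
Jitter = min(Traffic, Queue) + 3  [with Traffic=2, Queue=3]  = 5
Goodput = -2·Retries + Drops + Jitter  [with Retries=1, Drops=2, Jitter=5]  = 5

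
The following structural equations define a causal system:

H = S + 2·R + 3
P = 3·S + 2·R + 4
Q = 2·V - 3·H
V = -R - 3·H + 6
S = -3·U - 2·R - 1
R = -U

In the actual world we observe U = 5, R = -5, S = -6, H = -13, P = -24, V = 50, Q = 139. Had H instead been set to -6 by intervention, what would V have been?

Under do(H=-6), the mechanism H = S + 2·R + 3 is discarded; H is fixed at -6.
R = -U  [with U=5]  = -5
V = -R - 3·H + 6  [with R=-5, H=-6]  = 29

29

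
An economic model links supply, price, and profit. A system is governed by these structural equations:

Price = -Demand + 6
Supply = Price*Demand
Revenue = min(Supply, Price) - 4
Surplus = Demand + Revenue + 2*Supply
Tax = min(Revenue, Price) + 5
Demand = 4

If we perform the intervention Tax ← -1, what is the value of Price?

Under do(Tax=-1), the mechanism Tax = min(Revenue, Price) + 5 is discarded; Tax is fixed at -1.
No directed path runs from Tax to Price, so Price keeps its natural value.
Price = -Demand + 6  [with Demand=4]  = 2

2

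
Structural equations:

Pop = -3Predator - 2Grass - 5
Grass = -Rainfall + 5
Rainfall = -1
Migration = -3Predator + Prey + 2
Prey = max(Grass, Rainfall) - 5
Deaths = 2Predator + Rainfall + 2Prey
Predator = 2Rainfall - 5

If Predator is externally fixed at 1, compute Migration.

0

Under do(Predator=1), the mechanism Predator = 2Rainfall - 5 is discarded; Predator is fixed at 1.
Grass = -Rainfall + 5  [with Rainfall=-1]  = 6
Prey = max(Grass, Rainfall) - 5  [with Grass=6, Rainfall=-1]  = 1
Migration = -3Predator + Prey + 2  [with Predator=1, Prey=1]  = 0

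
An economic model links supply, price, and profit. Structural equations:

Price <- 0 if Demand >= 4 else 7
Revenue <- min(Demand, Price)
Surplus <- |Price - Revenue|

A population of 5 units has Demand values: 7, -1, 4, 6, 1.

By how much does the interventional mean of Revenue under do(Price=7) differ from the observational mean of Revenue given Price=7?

3.4

do(Price=7) breaks Price's dependence on Demand. With Price=7 fixed, Revenue across the units is 7, -1, 4, 6, 1, mean 3.4.
E[Revenue|Price=7] averages over only the 2 units with Price=7 (Demand = -1, 1): Revenue = -1, 1, mean 0.
Difference = 3.4 − 0 = 3.4.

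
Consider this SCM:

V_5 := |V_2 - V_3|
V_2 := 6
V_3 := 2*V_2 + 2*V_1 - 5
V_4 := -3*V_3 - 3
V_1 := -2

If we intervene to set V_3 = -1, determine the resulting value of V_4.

0

The intervention breaks the incoming arrows to V_3: V_3 := 2*V_2 + 2*V_1 - 5 no longer applies, and V_3 = -1.
V_4 = -3*V_3 - 3  [with V_3=-1]  = 0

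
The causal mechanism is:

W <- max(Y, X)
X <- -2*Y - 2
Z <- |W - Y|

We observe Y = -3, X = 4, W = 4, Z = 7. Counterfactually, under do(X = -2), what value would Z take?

1

Under do(X=-2), the mechanism X <- -2*Y - 2 is discarded; X is fixed at -2.
W = max(Y, X)  [with Y=-3, X=-2]  = -2
Z = |W - Y|  [with W=-2, Y=-3]  = 1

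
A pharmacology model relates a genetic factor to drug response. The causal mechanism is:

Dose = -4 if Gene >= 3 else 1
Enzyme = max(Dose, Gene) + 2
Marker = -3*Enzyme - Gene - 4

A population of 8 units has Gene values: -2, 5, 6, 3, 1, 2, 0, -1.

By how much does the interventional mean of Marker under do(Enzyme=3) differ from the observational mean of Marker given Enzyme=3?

-2.25

The intervention sets Enzyme=3 in all 8 units regardless of Gene. Recomputing Marker per unit gives -11, -18, -19, -16, -14, -15, -13, -12; average -14.75.
Observing Enzyme=3 restricts to units where Enzyme's equation naturally yields 3: Gene ∈ {-2, 1, 0, -1}. In that subpopulation Marker = -11, -14, -13, -12, mean -12.5.
Difference = -14.75 − (-12.5) = -2.25.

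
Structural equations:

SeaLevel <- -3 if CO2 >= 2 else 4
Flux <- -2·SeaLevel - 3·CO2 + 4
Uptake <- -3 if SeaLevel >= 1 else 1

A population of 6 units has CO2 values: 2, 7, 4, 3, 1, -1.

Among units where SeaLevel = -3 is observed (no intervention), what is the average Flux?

-2

E[Flux|SeaLevel=-3] averages over only the 4 units with SeaLevel=-3 (CO2 = 2, 7, 4, 3): Flux = 4, -11, -2, 1, mean -2.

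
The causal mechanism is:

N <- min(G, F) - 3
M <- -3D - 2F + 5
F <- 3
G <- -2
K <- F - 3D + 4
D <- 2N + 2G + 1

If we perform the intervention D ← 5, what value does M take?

-16

Under do(D=5), the mechanism D <- 2N + 2G + 1 is discarded; D is fixed at 5.
M = -3D - 2F + 5  [with D=5, F=3]  = -16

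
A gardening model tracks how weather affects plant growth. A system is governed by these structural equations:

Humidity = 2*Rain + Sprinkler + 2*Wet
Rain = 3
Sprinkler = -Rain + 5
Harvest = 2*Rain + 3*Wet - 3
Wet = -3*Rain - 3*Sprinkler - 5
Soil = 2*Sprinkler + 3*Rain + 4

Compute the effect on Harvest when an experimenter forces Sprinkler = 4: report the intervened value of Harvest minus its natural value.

Under do(Sprinkler=4), the mechanism Sprinkler = -Rain + 5 is discarded; Sprinkler is fixed at 4.
Wet = -3*Rain - 3*Sprinkler - 5  [with Rain=3, Sprinkler=4]  = -26
Harvest = 2*Rain + 3*Wet - 3  [with Rain=3, Wet=-26]  = -75
Without intervention: Sprinkler = -Rain + 5  [with Rain=3]  = 2; Wet = -3*Rain - 3*Sprinkler - 5  [with Rain=3, Sprinkler=2]  = -20; Harvest = 2*Rain + 3*Wet - 3  [with Rain=3, Wet=-20]  = -57.
Change = -75 − (-57) = -18.

-18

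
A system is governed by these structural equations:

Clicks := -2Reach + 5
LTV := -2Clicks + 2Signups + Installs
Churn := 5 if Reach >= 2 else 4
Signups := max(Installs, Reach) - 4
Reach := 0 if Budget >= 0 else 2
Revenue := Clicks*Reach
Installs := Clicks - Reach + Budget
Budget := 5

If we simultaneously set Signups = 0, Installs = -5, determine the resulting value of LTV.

-15

Under do(Signups = 0, Installs = -5), each intervened variable's structural equation is replaced by its fixed value.
Reach = 0 if Budget >= 0 else 2  [with Budget=5]  = 0
Clicks = -2Reach + 5  [with Reach=0]  = 5
LTV = -2Clicks + 2Signups + Installs  [with Clicks=5, Signups=0, Installs=-5]  = -15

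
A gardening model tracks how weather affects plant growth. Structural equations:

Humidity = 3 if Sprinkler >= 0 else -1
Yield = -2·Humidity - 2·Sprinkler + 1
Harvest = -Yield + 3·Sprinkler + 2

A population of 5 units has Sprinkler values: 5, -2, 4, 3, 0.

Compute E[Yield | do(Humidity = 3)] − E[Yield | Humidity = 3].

2

Every unit gets Humidity=3 under the intervention. Yield values become -15, -1, -13, -11, -5; E[Yield|do(Humidity=3)] = -9.
Conditioning on Humidity=3 selects the 4 unit(s) with Sprinkler ∈ {5, 4, 3, 0}. Their Yield values: -15, -13, -11, -5. Mean = -11.
Difference = -9 − (-11) = 2.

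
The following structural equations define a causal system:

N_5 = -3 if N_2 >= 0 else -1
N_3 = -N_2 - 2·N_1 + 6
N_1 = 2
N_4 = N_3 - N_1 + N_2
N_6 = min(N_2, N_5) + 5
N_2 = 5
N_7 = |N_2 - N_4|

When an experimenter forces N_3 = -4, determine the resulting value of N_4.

The intervention breaks the incoming arrows to N_3: N_3 = -N_2 - 2·N_1 + 6 no longer applies, and N_3 = -4.
N_4 = N_3 - N_1 + N_2  [with N_3=-4, N_1=2, N_2=5]  = -1

-1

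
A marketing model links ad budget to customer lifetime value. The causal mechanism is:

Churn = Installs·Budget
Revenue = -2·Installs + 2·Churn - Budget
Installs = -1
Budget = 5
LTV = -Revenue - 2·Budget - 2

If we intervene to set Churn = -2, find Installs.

-1

Under do(Churn=-2), the mechanism Churn = Installs·Budget is discarded; Churn is fixed at -2.
Since Installs is not a descendant of the intervened variable, it is unaffected.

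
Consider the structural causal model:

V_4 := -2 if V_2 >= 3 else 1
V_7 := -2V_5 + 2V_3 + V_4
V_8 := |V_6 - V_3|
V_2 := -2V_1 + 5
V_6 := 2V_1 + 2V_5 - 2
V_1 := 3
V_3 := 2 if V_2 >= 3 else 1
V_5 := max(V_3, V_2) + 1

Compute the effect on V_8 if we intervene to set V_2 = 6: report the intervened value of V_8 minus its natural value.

do(V_2=6) replaces the equation V_2 := -2V_1 + 5 with the constant V_2 = 6.
V_3 = 2 if V_2 >= 3 else 1  [with V_2=6]  = 2
V_5 = max(V_3, V_2) + 1  [with V_3=2, V_2=6]  = 7
V_6 = 2V_1 + 2V_5 - 2  [with V_1=3, V_5=7]  = 18
V_8 = |V_6 - V_3|  [with V_6=18, V_3=2]  = 16
Without intervention: V_2 = -2V_1 + 5  [with V_1=3]  = -1; V_3 = 2 if V_2 >= 3 else 1  [with V_2=-1]  = 1; V_5 = max(V_3, V_2) + 1  [with V_3=1, V_2=-1]  = 2; V_6 = 2V_1 + 2V_5 - 2  [with V_1=3, V_5=2]  = 8; V_8 = |V_6 - V_3|  [with V_6=8, V_3=1]  = 7.
Change = 16 − 7 = 9.

9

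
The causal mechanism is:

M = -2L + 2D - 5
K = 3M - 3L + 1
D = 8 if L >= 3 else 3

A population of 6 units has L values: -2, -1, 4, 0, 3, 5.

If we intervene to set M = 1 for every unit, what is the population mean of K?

do(M=1) breaks M's dependence on L. With M=1 fixed, K across the units is 10, 7, -8, 4, -5, -11, mean -0.5.

-0.5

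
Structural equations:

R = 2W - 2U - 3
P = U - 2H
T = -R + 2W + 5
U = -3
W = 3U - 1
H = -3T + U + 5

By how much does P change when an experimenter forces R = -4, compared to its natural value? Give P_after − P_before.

The intervention breaks the incoming arrows to R: R = 2W - 2U - 3 no longer applies, and R = -4.
W = 3U - 1  [with U=-3]  = -10
T = -R + 2W + 5  [with R=-4, W=-10]  = -11
H = -3T + U + 5  [with T=-11, U=-3]  = 35
P = U - 2H  [with U=-3, H=35]  = -73
Without intervention: W = 3U - 1  [with U=-3]  = -10; R = 2W - 2U - 3  [with W=-10, U=-3]  = -17; T = -R + 2W + 5  [with R=-17, W=-10]  = 2; H = -3T + U + 5  [with T=2, U=-3]  = -4; P = U - 2H  [with U=-3, H=-4]  = 5.
Change = -73 − 5 = -78.

-78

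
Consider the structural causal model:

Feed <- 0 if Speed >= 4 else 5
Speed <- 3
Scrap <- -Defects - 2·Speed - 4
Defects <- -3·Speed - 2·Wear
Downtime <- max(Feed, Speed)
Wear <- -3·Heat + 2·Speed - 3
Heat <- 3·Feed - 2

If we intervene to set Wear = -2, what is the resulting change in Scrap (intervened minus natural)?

Under do(Wear=-2), the mechanism Wear <- -3·Heat + 2·Speed - 3 is discarded; Wear is fixed at -2.
Defects = -3·Speed - 2·Wear  [with Speed=3, Wear=-2]  = -5
Scrap = -Defects - 2·Speed - 4  [with Defects=-5, Speed=3]  = -5
Without intervention: Feed = 0 if Speed >= 4 else 5  [with Speed=3]  = 5; Heat = 3·Feed - 2  [with Feed=5]  = 13; Wear = -3·Heat + 2·Speed - 3  [with Heat=13, Speed=3]  = -36; Defects = -3·Speed - 2·Wear  [with Speed=3, Wear=-36]  = 63; Scrap = -Defects - 2·Speed - 4  [with Defects=63, Speed=3]  = -73.
Change = -5 − (-73) = 68.

68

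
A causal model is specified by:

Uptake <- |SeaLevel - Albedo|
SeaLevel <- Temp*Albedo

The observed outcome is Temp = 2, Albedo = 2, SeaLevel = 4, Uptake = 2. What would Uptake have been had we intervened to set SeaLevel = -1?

The intervention breaks the incoming arrows to SeaLevel: SeaLevel <- Temp*Albedo no longer applies, and SeaLevel = -1.
Uptake = |SeaLevel - Albedo|  [with SeaLevel=-1, Albedo=2]  = 3

3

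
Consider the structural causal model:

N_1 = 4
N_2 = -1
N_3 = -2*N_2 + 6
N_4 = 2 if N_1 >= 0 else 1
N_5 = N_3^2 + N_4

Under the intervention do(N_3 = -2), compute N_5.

do(N_3=-2) replaces the equation N_3 = -2*N_2 + 6 with the constant N_3 = -2.
N_4 = 2 if N_1 >= 0 else 1  [with N_1=4]  = 2
N_5 = N_3^2 + N_4  [with N_3=-2, N_4=2]  = 6

6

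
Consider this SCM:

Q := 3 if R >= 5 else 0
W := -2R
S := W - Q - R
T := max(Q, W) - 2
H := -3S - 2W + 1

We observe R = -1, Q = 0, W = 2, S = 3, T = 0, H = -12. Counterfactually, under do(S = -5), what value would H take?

12

Under do(S=-5), the mechanism S := W - Q - R is discarded; S is fixed at -5.
W = -2R  [with R=-1]  = 2
H = -3S - 2W + 1  [with S=-5, W=2]  = 12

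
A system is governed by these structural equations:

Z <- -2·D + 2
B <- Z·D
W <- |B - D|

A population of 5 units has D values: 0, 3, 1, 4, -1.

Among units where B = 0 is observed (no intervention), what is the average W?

0.5

E[W|B=0] averages over only the 2 units with B=0 (D = 0, 1): W = 0, 1, mean 0.5.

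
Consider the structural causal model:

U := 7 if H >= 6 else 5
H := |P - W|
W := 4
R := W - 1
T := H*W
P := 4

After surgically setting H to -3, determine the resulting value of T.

The intervention breaks the incoming arrows to H: H := |P - W| no longer applies, and H = -3.
T = H*W  [with H=-3, W=4]  = -12

-12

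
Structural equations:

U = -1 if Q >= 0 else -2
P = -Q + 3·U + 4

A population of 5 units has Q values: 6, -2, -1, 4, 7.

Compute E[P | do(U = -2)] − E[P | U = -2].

-4.3

Every unit gets U=-2 under the intervention. P values become -8, 0, -1, -6, -9; E[P|do(U=-2)] = -4.8.
Observing U=-2 restricts to units where U's equation naturally yields -2: Q ∈ {-2, -1}. In that subpopulation P = 0, -1, mean -0.5.
Difference = -4.8 − (-0.5) = -4.3.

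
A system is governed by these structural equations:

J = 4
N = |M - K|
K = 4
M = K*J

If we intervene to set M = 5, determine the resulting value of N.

The intervention breaks the incoming arrows to M: M = K*J no longer applies, and M = 5.
N = |M - K|  [with M=5, K=4]  = 1

1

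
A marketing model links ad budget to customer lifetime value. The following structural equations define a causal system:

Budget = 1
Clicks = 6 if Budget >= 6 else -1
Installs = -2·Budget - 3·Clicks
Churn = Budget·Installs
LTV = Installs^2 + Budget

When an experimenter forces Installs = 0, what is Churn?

0

The intervention breaks the incoming arrows to Installs: Installs = -2·Budget - 3·Clicks no longer applies, and Installs = 0.
Churn = Budget·Installs  [with Budget=1, Installs=0]  = 0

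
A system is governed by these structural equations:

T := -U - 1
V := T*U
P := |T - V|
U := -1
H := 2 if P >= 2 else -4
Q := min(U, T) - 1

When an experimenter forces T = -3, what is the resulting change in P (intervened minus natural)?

Under do(T=-3), the mechanism T := -U - 1 is discarded; T is fixed at -3.
V = T*U  [with T=-3, U=-1]  = 3
P = |T - V|  [with T=-3, V=3]  = 6
Without intervention: T = -U - 1  [with U=-1]  = 0; V = T*U  [with T=0, U=-1]  = 0; P = |T - V|  [with T=0, V=0]  = 0.
Change = 6 − 0 = 6.

6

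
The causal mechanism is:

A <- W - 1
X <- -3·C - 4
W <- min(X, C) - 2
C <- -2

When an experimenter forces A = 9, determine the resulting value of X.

2

The intervention breaks the incoming arrows to A: A <- W - 1 no longer applies, and A = 9.
Since X is not a descendant of the intervened variable, it is unaffected.
X = -3·C - 4  [with C=-2]  = 2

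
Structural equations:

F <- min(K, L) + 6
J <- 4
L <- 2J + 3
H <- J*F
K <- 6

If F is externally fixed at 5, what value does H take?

Intervening sets F = 5 and removes its equation (F <- min(K, L) + 6).
H = J*F  [with J=4, F=5]  = 20

20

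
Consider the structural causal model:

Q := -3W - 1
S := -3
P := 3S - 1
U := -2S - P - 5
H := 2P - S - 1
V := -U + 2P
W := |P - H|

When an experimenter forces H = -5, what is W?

5

The intervention breaks the incoming arrows to H: H := 2P - S - 1 no longer applies, and H = -5.
P = 3S - 1  [with S=-3]  = -10
W = |P - H|  [with P=-10, H=-5]  = 5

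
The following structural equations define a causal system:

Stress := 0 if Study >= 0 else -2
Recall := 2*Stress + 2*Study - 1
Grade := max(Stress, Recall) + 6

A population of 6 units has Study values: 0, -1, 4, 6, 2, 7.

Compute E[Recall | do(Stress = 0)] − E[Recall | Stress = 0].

do(Stress=0) breaks Stress's dependence on Study. With Stress=0 fixed, Recall across the units is -1, -3, 7, 11, 3, 13, mean 5.
Conditioning on Stress=0 selects the 5 unit(s) with Study ∈ {0, 4, 6, 2, 7}. Their Recall values: -1, 7, 11, 3, 13. Mean = 6.6.
Difference = 5 − 6.6 = -1.6.

-1.6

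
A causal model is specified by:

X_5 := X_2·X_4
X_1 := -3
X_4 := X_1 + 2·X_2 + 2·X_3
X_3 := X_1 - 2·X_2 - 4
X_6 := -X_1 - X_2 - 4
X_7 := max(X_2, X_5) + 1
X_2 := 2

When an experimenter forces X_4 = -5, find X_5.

-10

Intervening sets X_4 = -5 and removes its equation (X_4 := X_1 + 2·X_2 + 2·X_3).
X_5 = X_2·X_4  [with X_2=2, X_4=-5]  = -10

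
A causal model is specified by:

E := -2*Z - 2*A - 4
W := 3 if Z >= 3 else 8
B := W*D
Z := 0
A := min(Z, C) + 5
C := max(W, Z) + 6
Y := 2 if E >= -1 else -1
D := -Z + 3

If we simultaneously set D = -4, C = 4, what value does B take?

-32

Setting D = -4, C = 4 by intervention discards those variables' equations.
W = 3 if Z >= 3 else 8  [with Z=0]  = 8
B = W*D  [with W=8, D=-4]  = -32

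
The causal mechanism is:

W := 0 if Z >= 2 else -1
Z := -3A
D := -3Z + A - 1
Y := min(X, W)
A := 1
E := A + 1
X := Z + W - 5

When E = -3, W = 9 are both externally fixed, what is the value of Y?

Under do(E = -3, W = 9), each intervened variable's structural equation is replaced by its fixed value.
Z = -3A  [with A=1]  = -3
X = Z + W - 5  [with Z=-3, W=9]  = 1
Y = min(X, W)  [with X=1, W=9]  = 1

1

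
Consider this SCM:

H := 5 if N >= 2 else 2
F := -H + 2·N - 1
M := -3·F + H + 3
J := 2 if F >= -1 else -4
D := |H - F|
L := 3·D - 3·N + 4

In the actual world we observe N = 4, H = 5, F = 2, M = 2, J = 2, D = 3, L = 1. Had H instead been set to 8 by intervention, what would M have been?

14

Under do(H=8), the mechanism H := 5 if N >= 2 else 2 is discarded; H is fixed at 8.
F = -H + 2·N - 1  [with H=8, N=4]  = -1
M = -3·F + H + 3  [with F=-1, H=8]  = 14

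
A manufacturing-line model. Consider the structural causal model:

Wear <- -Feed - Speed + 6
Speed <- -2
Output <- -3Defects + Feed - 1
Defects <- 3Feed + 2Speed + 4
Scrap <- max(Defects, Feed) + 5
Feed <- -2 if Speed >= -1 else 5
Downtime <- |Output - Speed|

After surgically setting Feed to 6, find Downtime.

47

Under do(Feed=6), the mechanism Feed <- -2 if Speed >= -1 else 5 is discarded; Feed is fixed at 6.
Defects = 3Feed + 2Speed + 4  [with Feed=6, Speed=-2]  = 18
Output = -3Defects + Feed - 1  [with Defects=18, Feed=6]  = -49
Downtime = |Output - Speed|  [with Output=-49, Speed=-2]  = 47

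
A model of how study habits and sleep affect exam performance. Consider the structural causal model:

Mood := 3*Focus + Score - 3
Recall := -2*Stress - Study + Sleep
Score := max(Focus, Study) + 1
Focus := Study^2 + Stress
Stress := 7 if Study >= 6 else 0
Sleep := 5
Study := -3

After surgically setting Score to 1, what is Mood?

25

The intervention breaks the incoming arrows to Score: Score := max(Focus, Study) + 1 no longer applies, and Score = 1.
Stress = 7 if Study >= 6 else 0  [with Study=-3]  = 0
Focus = Study^2 + Stress  [with Study=-3, Stress=0]  = 9
Mood = 3*Focus + Score - 3  [with Focus=9, Score=1]  = 25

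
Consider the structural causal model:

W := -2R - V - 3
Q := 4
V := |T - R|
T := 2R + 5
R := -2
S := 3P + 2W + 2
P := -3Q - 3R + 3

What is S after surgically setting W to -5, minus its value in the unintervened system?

-6

Intervening sets W = -5 and removes its equation (W := -2R - V - 3).
P = -3Q - 3R + 3  [with Q=4, R=-2]  = -3
S = 3P + 2W + 2  [with P=-3, W=-5]  = -17
Without intervention: T = 2R + 5  [with R=-2]  = 1; V = |T - R|  [with T=1, R=-2]  = 3; P = -3Q - 3R + 3  [with Q=4, R=-2]  = -3; W = -2R - V - 3  [with R=-2, V=3]  = -2; S = 3P + 2W + 2  [with P=-3, W=-2]  = -11.
Change = -17 − (-11) = -6.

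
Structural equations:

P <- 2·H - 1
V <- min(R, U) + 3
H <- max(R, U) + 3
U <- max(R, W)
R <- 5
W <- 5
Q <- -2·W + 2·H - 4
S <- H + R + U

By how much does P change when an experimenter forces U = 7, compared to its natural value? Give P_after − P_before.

The intervention breaks the incoming arrows to U: U <- max(R, W) no longer applies, and U = 7.
H = max(R, U) + 3  [with R=5, U=7]  = 10
P = 2·H - 1  [with H=10]  = 19
Without intervention: U = max(R, W)  [with R=5, W=5]  = 5; H = max(R, U) + 3  [with R=5, U=5]  = 8; P = 2·H - 1  [with H=8]  = 15.
Change = 19 − 15 = 4.

4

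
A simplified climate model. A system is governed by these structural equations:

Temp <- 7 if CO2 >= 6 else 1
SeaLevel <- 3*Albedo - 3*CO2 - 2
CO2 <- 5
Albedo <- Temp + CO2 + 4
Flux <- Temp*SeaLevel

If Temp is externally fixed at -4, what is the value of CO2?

Under do(Temp=-4), the mechanism Temp <- 7 if CO2 >= 6 else 1 is discarded; Temp is fixed at -4.
CO2 is not downstream of the intervention, so its value is determined by the original equations.

5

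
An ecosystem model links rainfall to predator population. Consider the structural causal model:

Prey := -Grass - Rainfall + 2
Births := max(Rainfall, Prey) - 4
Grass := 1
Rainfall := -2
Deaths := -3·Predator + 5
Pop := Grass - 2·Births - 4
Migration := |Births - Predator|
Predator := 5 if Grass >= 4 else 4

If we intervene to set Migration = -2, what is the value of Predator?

Under do(Migration=-2), the mechanism Migration := |Births - Predator| is discarded; Migration is fixed at -2.
Since Predator is not a descendant of the intervened variable, it is unaffected.
Predator = 5 if Grass >= 4 else 4  [with Grass=1]  = 4

4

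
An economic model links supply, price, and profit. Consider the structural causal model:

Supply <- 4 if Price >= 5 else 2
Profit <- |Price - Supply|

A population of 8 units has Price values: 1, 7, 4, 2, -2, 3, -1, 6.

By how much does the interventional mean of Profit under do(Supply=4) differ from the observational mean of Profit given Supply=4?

0.25

Every unit gets Supply=4 under the intervention. Profit values become 3, 3, 0, 2, 6, 1, 5, 2; E[Profit|do(Supply=4)] = 2.75.
Observing Supply=4 restricts to units where Supply's equation naturally yields 4: Price ∈ {7, 6}. In that subpopulation Profit = 3, 2, mean 2.5.
Difference = 2.75 − 2.5 = 0.25.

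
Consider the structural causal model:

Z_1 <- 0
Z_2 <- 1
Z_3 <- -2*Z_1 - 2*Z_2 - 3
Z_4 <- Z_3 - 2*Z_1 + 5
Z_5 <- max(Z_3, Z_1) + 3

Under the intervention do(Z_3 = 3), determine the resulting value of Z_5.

do(Z_3=3) replaces the equation Z_3 <- -2*Z_1 - 2*Z_2 - 3 with the constant Z_3 = 3.
Z_5 = max(Z_3, Z_1) + 3  [with Z_3=3, Z_1=0]  = 6

6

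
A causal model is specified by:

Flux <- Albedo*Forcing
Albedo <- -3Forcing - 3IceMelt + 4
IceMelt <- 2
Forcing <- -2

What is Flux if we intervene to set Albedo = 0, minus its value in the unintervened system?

8

The intervention breaks the incoming arrows to Albedo: Albedo <- -3Forcing - 3IceMelt + 4 no longer applies, and Albedo = 0.
Flux = Albedo*Forcing  [with Albedo=0, Forcing=-2]  = 0
Without intervention: Albedo = -3Forcing - 3IceMelt + 4  [with Forcing=-2, IceMelt=2]  = 4; Flux = Albedo*Forcing  [with Albedo=4, Forcing=-2]  = -8.
Change = 0 − (-8) = 8.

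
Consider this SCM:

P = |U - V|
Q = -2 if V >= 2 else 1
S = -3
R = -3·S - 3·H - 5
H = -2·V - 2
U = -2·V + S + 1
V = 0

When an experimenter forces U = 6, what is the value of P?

Under do(U=6), the mechanism U = -2·V + S + 1 is discarded; U is fixed at 6.
P = |U - V|  [with U=6, V=0]  = 6

6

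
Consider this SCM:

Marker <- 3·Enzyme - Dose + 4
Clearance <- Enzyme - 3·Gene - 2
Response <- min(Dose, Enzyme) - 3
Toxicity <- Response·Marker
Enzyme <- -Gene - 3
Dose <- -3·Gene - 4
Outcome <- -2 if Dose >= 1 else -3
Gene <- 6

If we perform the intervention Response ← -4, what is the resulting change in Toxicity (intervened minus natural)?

The intervention breaks the incoming arrows to Response: Response <- min(Dose, Enzyme) - 3 no longer applies, and Response = -4.
Dose = -3·Gene - 4  [with Gene=6]  = -22
Enzyme = -Gene - 3  [with Gene=6]  = -9
Marker = 3·Enzyme - Dose + 4  [with Enzyme=-9, Dose=-22]  = -1
Toxicity = Response·Marker  [with Response=-4, Marker=-1]  = 4
Without intervention: Dose = -3·Gene - 4  [with Gene=6]  = -22; Enzyme = -Gene - 3  [with Gene=6]  = -9; Marker = 3·Enzyme - Dose + 4  [with Enzyme=-9, Dose=-22]  = -1; Response = min(Dose, Enzyme) - 3  [with Dose=-22, Enzyme=-9]  = -25; Toxicity = Response·Marker  [with Response=-25, Marker=-1]  = 25.
Change = 4 − 25 = -21.

-21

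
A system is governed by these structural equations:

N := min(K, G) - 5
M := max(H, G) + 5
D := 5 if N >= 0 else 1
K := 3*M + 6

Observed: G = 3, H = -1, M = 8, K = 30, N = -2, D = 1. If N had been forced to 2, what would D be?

5

The intervention breaks the incoming arrows to N: N := min(K, G) - 5 no longer applies, and N = 2.
D = 5 if N >= 0 else 1  [with N=2]  = 5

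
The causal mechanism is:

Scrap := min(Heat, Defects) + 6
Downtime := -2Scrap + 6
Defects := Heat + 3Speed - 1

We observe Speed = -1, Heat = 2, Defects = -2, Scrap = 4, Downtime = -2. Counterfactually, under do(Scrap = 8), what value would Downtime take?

Intervening sets Scrap = 8 and removes its equation (Scrap := min(Heat, Defects) + 6).
Downtime = -2Scrap + 6  [with Scrap=8]  = -10

-10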